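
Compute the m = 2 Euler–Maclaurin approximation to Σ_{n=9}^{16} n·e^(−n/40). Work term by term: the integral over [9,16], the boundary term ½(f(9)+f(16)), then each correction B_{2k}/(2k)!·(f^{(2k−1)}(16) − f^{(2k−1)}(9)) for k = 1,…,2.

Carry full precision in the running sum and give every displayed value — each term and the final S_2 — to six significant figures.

S_2 ≈ 72.5127

∫_9^16 x·e^(−x/40) dx evaluates to 63.5749.
Boundary: ½(f(9) + f(16)) = ½(7.18665 + 10.7251) = 8.95588.
Running total after boundary: 72.5308.
Correction k=1: B_{2}/2! · (f^{(1)}(16) − f^{(1)}(9)) = 1/12 · (0.402192 − 0.618850) = -0.0180548.
Running total after k=1: 72.5127.
Correction k=2: B_{4}/4! · (f^{(3)}(16) − f^{(3)}(9)) = −1/720 · (0.00108927 − 0.00138493) = 4.10634e-07.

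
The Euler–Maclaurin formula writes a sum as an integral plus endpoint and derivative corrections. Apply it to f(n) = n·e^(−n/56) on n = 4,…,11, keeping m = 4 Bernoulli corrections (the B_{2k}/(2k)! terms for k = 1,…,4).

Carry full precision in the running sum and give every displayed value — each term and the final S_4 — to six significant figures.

S_4 ≈ 51.8668

Integral: ∫_4^11 x·e^(−x/56) dx = 45.5025.
Endpoint term: (f(4) + f(11))/2 = (3.72425 + 9.03826)/2 = 6.38126.
So far: 51.8838.
Correction k=1: B_{2}/2! · (f^{(1)}(11) − f^{(1)}(4)) = 1/12 · (0.660263 − 0.864558) = -0.0170246.
Partial sum through k=1: 51.8668.
Correction k=2: B_{4}/4! · (f^{(3)}(11) − f^{(3)}(4)) = −1/720 · (0.000734561 − 0.000869478) = 1.87385e-07.
Partial sum through k=2: 51.8668.
Correction k=3: B_{6}/6! · (f^{(5)}(11) − f^{(5)}(4)) = 1/30240 · (4.01332e-07 − 4.66603e-07) = -2.15843e-12.
Partial sum through k=3: 51.8668.
Correction k=4: B_{8}/8! · (f^{(7)}(11) − f^{(7)}(4)) = −1/1209600 · (1.81260e-10 − 2.09168e-10) = 2.30722e-17.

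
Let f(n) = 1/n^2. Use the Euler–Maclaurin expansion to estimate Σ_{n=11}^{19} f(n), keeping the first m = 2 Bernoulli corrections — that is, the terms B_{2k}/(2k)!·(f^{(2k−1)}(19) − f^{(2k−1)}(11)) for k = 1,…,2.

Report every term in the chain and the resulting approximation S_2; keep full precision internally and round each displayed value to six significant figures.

Integral: ∫_11^19 1/x^2 dx = 0.0382775.
Endpoint term: (f(11) + f(19))/2 = (0.00826446 + 0.00277008)/2 = 0.00551727.
So far: 0.0437948.
Correction k=1: B_{2}/2! · (f^{(1)}(19) − f^{(1)}(11)) = 1/12 · (-0.000291588 − (-0.00150263)) = 0.000100920.
After k=1: 0.0438957.
Correction k=2: B_{4}/4! · (f^{(3)}(19) − f^{(3)}(11)) = −1/720 · (-9.69267e-06 − (-0.000149021)) = -1.93512e-07.

S_2 ≈ 0.0438955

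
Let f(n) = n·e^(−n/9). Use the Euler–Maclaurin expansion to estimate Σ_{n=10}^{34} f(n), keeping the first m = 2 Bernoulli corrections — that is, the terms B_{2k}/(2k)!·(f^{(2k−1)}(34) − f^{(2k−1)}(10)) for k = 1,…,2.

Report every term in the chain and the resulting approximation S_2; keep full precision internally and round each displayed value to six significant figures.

S_2 ≈ 49.4725

Integral: ∫_10^34 x·e^(−x/9) dx = 47.4400.
Endpoint term: (f(10) + f(34))/2 = (3.29193 + 0.777698)/2 = 2.03481.
Running total after boundary: 49.4748.
k=1: B_{2}/(2)! × [f^{(1)}(34) − f^{(1)}(10)] = 1/12 × (-0.0635374 − (-0.0365770)) = -0.00224670.
Running total after k=1: 49.4725.
k=2: B_{4}/(4)! × [f^{(3)}(34) − f^{(3)}(10)] = −1/720 × (-0.000219635 − 0.00767665) = 1.09671e-05.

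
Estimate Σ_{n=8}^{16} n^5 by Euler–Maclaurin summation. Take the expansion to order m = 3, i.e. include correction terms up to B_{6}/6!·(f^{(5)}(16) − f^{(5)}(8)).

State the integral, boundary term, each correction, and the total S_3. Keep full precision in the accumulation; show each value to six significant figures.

S_3 ≈ 3.31877e+06

Integral: ∫_8^16 x^5 dx = 2.75251e+06.
Boundary: ½(f(8) + f(16)) = ½(32768.0 + 1.04858e+06) = 540672.
Running total after boundary: 3.29318e+06.
Order-1 term: 1/12 · (327680 − 20480.0) = 25600.0.
Running total after k=1: 3.31878e+06.
Order-2 term: −1/720 · (15360.0 − 3840.00) = -16.0000.
Running total after k=2: 3.31877e+06.
Order-3 term: 1/30240 · (120.000 − 120.000) = 0.00000.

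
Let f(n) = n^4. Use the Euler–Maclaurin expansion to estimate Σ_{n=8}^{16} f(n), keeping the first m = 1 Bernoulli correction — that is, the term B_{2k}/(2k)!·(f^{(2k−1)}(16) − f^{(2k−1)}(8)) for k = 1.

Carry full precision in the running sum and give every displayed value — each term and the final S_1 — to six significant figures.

The integral term ∫_8^16 x^4 dx = 203162.
Boundary: ½(f(8) + f(16)) = ½(4096.00 + 65536.0) = 34816.0.
Running total after boundary: 237978.
k=1: B_{2}/(2)! × [f^{(1)}(16) − f^{(1)}(8)] = 1/12 × (16384.0 − 2048.00) = 1194.67.

S_1 ≈ 239172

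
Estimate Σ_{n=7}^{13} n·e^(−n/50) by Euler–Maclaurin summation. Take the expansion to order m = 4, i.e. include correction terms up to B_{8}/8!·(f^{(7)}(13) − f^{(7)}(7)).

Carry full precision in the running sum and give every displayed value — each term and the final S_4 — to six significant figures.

The integral term ∫_7^13 x·e^(−x/50) dx = 48.8585.
Boundary: ½(f(7) + f(13)) = ½(6.08551 + 10.0237) = 8.05459.
Running total after boundary: 56.9131.
Correction k=1: B_{2}/2! · (f^{(1)}(13) − f^{(1)}(7)) = 1/12 · (0.570578 − 0.747648) = -0.0147558.
Partial sum through k=1: 56.8983.
Correction k=2: B_{4}/4! · (f^{(3)}(13) − f^{(3)}(7)) = −1/720 · (0.000845073 − 0.000994546) = 2.07602e-07.
Partial sum through k=2: 56.8983.
Correction k=3: B_{6}/6! · (f^{(5)}(13) − f^{(5)}(7)) = 1/30240 · (5.84766e-07 − 6.76013e-07) = -3.01744e-12.
Partial sum through k=3: 56.8983.
Correction k=4: B_{8}/8! · (f^{(7)}(13) − f^{(7)}(7)) = −1/1209600 · (3.32601e-10 − 3.81683e-10) = 4.05772e-17.

S_4 ≈ 56.8983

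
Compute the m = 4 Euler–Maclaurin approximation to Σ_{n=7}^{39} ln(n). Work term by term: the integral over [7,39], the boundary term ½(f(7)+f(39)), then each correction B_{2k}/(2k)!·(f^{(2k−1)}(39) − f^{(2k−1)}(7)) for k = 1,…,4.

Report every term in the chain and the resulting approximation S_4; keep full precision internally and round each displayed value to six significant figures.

S_4 ≈ 100.053

Integral: ∫_7^39 ln(x) dx = 97.2575.
Boundary: ½(f(7) + f(39)) = ½(1.94591 + 3.66356) = 2.80474.
Running total after boundary: 100.062.
Correction k=1: B_{2}/2! · (f^{(1)}(39) − f^{(1)}(7)) = 1/12 · (0.0256410 − 0.142857) = -0.00976801.
Running total after k=1: 100.053.
Correction k=2: B_{4}/4! · (f^{(3)}(39) − f^{(3)}(7)) = −1/720 · (3.37160e-05 − 0.00583090) = 8.05165e-06.
Running total after k=2: 100.053.
Correction k=3: B_{6}/6! · (f^{(5)}(39) − f^{(5)}(7)) = 1/30240 · (2.66004e-07 − 0.00142798) = -4.72126e-08.
Running total after k=3: 100.053.
Correction k=4: B_{8}/8! · (f^{(7)}(39) − f^{(7)}(7)) = −1/1209600 · (5.24663e-09 − 0.000874271) = 7.22773e-10.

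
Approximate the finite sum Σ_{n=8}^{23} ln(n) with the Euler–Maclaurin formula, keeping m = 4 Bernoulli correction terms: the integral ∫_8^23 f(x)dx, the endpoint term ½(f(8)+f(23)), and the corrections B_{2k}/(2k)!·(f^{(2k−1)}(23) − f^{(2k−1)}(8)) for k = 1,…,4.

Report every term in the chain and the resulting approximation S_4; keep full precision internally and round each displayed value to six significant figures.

∫_8^23 ln(x) dx evaluates to 40.4808.
½[f(8) + f(23)] = ½[2.07944 + 3.13549] = 2.60747.
So far: 43.0883.
k=1: B_{2}/(2)! × [f^{(1)}(23) − f^{(1)}(8)] = 1/12 × (0.0434783 − 0.125000) = -0.00679348.
Partial sum through k=1: 43.0815.
k=2: B_{4}/(4)! × [f^{(3)}(23) − f^{(3)}(8)] = −1/720 × (0.000164379 − 0.00390625) = 5.19704e-06.
Partial sum through k=2: 43.0815.
k=3: B_{6}/(6)! × [f^{(5)}(23) − f^{(5)}(8)] = 1/30240 × (3.72883e-06 − 0.000732422) = -2.40970e-08.
Partial sum through k=3: 43.0815.
k=4: B_{8}/(8)! × [f^{(7)}(23) − f^{(7)}(8)] = −1/1209600 × (2.11465e-07 − 0.000343323) = 2.83657e-10.

S_4 ≈ 43.0815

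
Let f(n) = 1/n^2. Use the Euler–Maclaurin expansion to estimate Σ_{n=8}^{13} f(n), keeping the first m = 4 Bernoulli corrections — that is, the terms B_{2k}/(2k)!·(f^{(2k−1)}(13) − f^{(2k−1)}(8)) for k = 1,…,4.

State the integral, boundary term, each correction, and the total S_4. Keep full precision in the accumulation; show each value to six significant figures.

Integral: ∫_8^13 1/x^2 dx = 0.0480769.
Endpoint term: (f(8) + f(13))/2 = (0.0156250 + 0.00591716)/2 = 0.0107711.
So far: 0.0588480.
k=1: B_{2}/(2)! × [f^{(1)}(13) − f^{(1)}(8)] = 1/12 × (-0.000910332 − (-0.00390625)) = 0.000249660.
After k=1: 0.0590977.
k=2: B_{4}/(4)! × [f^{(3)}(13) − f^{(3)}(8)] = −1/720 × (-6.46390e-05 − (-0.000732422)) = -9.27476e-07.
After k=2: 0.0590967.
k=3: B_{6}/(6)! × [f^{(5)}(13) − f^{(5)}(8)] = 1/30240 × (-1.14744e-05 − (-0.000343323)) = 1.09738e-08.
After k=3: 0.0590967.
k=4: B_{8}/(8)! × [f^{(7)}(13) − f^{(7)}(8)] = −1/1209600 × (-3.80216e-06 − (-0.000300407)) = -2.45209e-10.

S_4 ≈ 0.0590967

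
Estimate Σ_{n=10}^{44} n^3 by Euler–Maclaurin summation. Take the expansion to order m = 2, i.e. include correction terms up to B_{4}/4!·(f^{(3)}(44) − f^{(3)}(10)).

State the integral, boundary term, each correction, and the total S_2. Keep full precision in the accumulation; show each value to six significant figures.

The integral term ∫_10^44 x^3 dx = 934524.
½[f(10) + f(44)] = ½[1000.00 + 85184.0] = 43092.0.
Integral + boundary = 977616.
Correction k=1: B_{2}/2! · (f^{(1)}(44) − f^{(1)}(10)) = 1/12 · (5808.00 − 300.000) = 459.000.
Running total after k=1: 978075.
Correction k=2: B_{4}/4! · (f^{(3)}(44) − f^{(3)}(10)) = −1/720 · (6.00000 − 6.00000) = 0.00000.

S_2 ≈ 978075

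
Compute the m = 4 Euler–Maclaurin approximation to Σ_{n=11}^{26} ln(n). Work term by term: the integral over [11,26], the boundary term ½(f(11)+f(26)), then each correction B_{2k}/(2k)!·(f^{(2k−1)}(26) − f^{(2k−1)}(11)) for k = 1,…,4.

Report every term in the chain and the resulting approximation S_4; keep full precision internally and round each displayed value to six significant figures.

S_4 ≈ 46.1573

∫_11^26 ln(x) dx evaluates to 43.3337.
Boundary: ½(f(11) + f(26)) = ½(2.39790 + 3.25810) = 2.82800.
Running total after boundary: 46.1617.
k=1: B_{2}/(2)! × [f^{(1)}(26) − f^{(1)}(11)] = 1/12 × (0.0384615 − 0.0909091) = -0.00437063.
After k=1: 46.1573.
k=2: B_{4}/(4)! × [f^{(3)}(26) − f^{(3)}(11)] = −1/720 × (0.000113792 − 0.00150263) = 1.92894e-06.
After k=2: 46.1573.
k=3: B_{6}/(6)! × [f^{(5)}(26) − f^{(5)}(11)] = 1/30240 × (2.01997e-06 − 0.000149021) = -4.86115e-09.
After k=3: 46.1573.
k=4: B_{8}/(8)! × [f^{(7)}(26) − f^{(7)}(11)] = −1/1209600 × (8.96436e-08 − 3.69474e-05) = 3.04710e-11.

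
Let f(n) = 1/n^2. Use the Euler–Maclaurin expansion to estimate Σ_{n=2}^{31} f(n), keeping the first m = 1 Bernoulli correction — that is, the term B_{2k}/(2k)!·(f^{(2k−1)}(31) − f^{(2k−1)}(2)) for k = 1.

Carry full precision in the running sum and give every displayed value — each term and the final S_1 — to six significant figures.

S_1 ≈ 0.614090

The integral term ∫_2^31 1/x^2 dx = 0.467742.
Boundary: ½(f(2) + f(31)) = ½(0.250000 + 0.00104058) = 0.125520.
Running total after boundary: 0.593262.
k=1: B_{2}/(2)! × [f^{(1)}(31) − f^{(1)}(2)] = 1/12 × (-6.71344e-05 − (-0.250000)) = 0.0208277.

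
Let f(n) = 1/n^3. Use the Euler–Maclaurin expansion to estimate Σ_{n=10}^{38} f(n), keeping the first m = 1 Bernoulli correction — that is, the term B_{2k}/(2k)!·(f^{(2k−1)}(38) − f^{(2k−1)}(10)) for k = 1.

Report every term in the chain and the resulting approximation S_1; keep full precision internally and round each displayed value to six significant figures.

The integral term ∫_10^38 1/x^3 dx = 0.00465374.
½[f(10) + f(38)] = ½[0.00100000 + 1.82242e-05] = 0.000509112.
So far: 0.00516285.
Correction k=1: B_{2}/2! · (f^{(1)}(38) − f^{(1)}(10)) = 1/12 · (-1.43876e-06 − (-0.000300000)) = 2.48801e-05.

S_1 ≈ 0.00518773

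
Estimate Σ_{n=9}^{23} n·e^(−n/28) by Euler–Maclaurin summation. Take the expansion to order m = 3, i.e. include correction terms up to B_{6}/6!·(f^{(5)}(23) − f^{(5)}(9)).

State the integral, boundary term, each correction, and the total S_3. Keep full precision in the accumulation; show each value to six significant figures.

S_3 ≈ 131.464

The integral term ∫_9^23 x·e^(−x/28) dx = 123.178.
Boundary: ½(f(9) + f(23)) = ½(6.52601 + 10.1155) = 8.32074.
So far: 131.499.
k=1: B_{2}/(2)! × [f^{(1)}(23) − f^{(1)}(9)] = 1/12 × (0.0785362 − 0.492041) = -0.0344587.
Running total after k=1: 131.464.
k=2: B_{4}/(4)! × [f^{(3)}(23) − f^{(3)}(9)] = −1/720 × (0.00122212 − 0.00247738) = 1.74342e-06.
Running total after k=2: 131.464.
k=3: B_{6}/(6)! × [f^{(5)}(23) − f^{(5)}(9)] = 1/30240 × (2.98988e-06 − 5.51933e-06) = -8.36459e-11.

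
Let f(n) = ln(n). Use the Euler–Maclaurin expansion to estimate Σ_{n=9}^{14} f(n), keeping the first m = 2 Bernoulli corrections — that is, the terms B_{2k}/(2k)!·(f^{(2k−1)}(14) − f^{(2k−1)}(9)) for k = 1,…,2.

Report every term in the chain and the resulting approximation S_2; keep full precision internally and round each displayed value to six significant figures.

S_2 ≈ 14.5866

∫_9^14 ln(x) dx evaluates to 12.1718.
½[f(9) + f(14)] = ½[2.19722 + 2.63906] = 2.41814.
Running total after boundary: 14.5899.
Order-1 term: 1/12 · (0.0714286 − 0.111111) = -0.00330688.
Partial sum through k=1: 14.5866.
Order-2 term: −1/720 · (0.000728863 − 0.00274348) = 2.79809e-06.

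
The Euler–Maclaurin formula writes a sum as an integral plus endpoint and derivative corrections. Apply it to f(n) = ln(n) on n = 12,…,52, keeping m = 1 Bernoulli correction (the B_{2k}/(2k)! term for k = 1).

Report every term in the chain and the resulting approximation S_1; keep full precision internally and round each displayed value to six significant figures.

∫_12^52 ln(x) dx evaluates to 135.646.
Boundary: ½(f(12) + f(52)) = ½(2.48491 + 3.95124) = 3.21808.
So far: 138.864.
Order-1 term: 1/12 · (0.0192308 − 0.0833333) = -0.00534188.

S_1 ≈ 138.859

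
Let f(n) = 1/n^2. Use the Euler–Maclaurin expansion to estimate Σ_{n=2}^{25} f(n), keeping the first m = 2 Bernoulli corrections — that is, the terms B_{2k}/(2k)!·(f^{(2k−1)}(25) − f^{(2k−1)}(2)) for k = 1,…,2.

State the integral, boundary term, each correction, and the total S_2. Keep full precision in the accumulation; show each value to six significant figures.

The integral term ∫_2^25 1/x^2 dx = 0.460000.
Boundary: ½(f(2) + f(25)) = ½(0.250000 + 0.00160000) = 0.125800.
Integral + boundary = 0.585800.
k=1: B_{2}/(2)! × [f^{(1)}(25) − f^{(1)}(2)] = 1/12 × (-0.000128000 − (-0.250000)) = 0.0208227.
Running total after k=1: 0.606623.
k=2: B_{4}/(4)! × [f^{(3)}(25) − f^{(3)}(2)] = −1/720 × (-2.45760e-06 − (-0.750000)) = -0.00104166.

S_2 ≈ 0.605581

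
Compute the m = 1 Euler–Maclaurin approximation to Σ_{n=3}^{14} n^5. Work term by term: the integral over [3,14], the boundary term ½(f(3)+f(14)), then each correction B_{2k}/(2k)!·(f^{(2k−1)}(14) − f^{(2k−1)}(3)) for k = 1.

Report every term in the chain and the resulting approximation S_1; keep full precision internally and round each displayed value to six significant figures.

The integral term ∫_3^14 x^5 dx = 1.25480e+06.
Endpoint term: (f(3) + f(14))/2 = (243.000 + 537824)/2 = 269034.
Running total after boundary: 1.52383e+06.
Order-1 term: 1/12 · (192080 − 405.000) = 15972.9.

S_1 ≈ 1.53981e+06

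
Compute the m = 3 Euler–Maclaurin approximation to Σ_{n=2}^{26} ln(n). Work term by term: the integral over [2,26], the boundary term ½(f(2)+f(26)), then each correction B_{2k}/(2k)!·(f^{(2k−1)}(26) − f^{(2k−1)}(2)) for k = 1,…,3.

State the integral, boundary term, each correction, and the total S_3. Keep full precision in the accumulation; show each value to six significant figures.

S_3 ≈ 61.2617

The integral term ∫_2^26 ln(x) dx = 59.3242.
½[f(2) + f(26)] = ½[0.693147 + 3.25810] = 1.97562.
Integral + boundary = 61.2998.
k=1: B_{2}/(2)! × [f^{(1)}(26) − f^{(1)}(2)] = 1/12 × (0.0384615 − 0.500000) = -0.0384615.
After k=1: 61.2614.
k=2: B_{4}/(4)! × [f^{(3)}(26) − f^{(3)}(2)] = −1/720 × (0.000113792 − 0.250000) = 0.000347064.
After k=2: 61.2617.
k=3: B_{6}/(6)! × [f^{(5)}(26) − f^{(5)}(2)] = 1/30240 × (2.01997e-06 − 0.750000) = -2.48015e-05.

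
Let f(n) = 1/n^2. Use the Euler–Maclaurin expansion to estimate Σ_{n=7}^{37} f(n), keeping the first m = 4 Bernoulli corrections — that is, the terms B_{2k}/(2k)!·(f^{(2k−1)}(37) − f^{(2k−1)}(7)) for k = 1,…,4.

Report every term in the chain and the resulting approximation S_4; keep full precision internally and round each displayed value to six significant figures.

S_4 ≈ 0.126880

Integral: ∫_7^37 1/x^2 dx = 0.115830.
½[f(7) + f(37)] = ½[0.0204082 + 0.000730460] = 0.0105693.
So far: 0.126399.
Correction k=1: B_{2}/2! · (f^{(1)}(37) − f^{(1)}(7)) = 1/12 · (-3.94843e-05 − (-0.00583090)) = 0.000482618.
Partial sum through k=1: 0.126882.
Correction k=2: B_{4}/4! · (f^{(3)}(37) − f^{(3)}(7)) = −1/720 · (-3.46101e-07 − (-0.00142798)) = -1.98282e-06.
Partial sum through k=2: 0.126880.
Correction k=3: B_{6}/6! · (f^{(5)}(37) − f^{(5)}(7)) = 1/30240 · (-7.58439e-09 − (-0.000874271)) = 2.89108e-08.
Partial sum through k=3: 0.126880.
Correction k=4: B_{8}/8! · (f^{(7)}(37) − f^{(7)}(7)) = −1/1209600 · (-3.10245e-10 − (-0.000999167)) = -8.26031e-10.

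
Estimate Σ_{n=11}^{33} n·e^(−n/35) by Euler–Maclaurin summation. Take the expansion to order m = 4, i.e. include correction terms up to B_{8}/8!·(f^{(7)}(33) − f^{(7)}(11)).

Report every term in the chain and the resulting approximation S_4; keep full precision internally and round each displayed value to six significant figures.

S_4 ≈ 259.162

∫_11^33 x·e^(−x/35) dx evaluates to 248.758.
Boundary: ½(f(11) + f(33)) = ½(8.03341 + 12.8539) = 10.4437.
Running total after boundary: 259.202.
k=1: B_{2}/(2)! × [f^{(1)}(33) − f^{(1)}(11)] = 1/12 × (0.0222579 − 0.500784) = -0.0398772.
Running total after k=1: 259.162.
k=2: B_{4}/(4)! × [f^{(3)}(33) − f^{(3)}(11)] = −1/720 × (0.000654110 − 0.00160115) = 1.31533e-06.
Running total after k=2: 259.162.
k=3: B_{6}/(6)! × [f^{(5)}(33) − f^{(5)}(11)] = 1/30240 × (1.05310e-06 − 2.28040e-06) = -4.05853e-11.
Running total after k=3: 259.162.
k=4: B_{8}/(8)! × [f^{(7)}(33) − f^{(7)}(11)] = −1/1209600 × (1.28346e-09 − 2.65612e-09) = 1.13480e-15.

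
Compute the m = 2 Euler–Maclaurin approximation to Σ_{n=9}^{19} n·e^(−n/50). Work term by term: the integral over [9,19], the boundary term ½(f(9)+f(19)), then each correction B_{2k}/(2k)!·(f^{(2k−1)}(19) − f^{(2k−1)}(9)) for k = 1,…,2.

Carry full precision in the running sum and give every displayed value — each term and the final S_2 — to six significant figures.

S_2 ≈ 114.959

Integral: ∫_9^19 x·e^(−x/50) dx = 104.725.
Boundary: ½(f(9) + f(19)) = ½(7.51743 + 12.9934) = 10.2554.
Integral + boundary = 114.981.
Order-1 term: 1/12 · (0.423994 − 0.684922) = -0.0217440.
Partial sum through k=1: 114.959.
Order-2 term: −1/720 · (0.000716687 − 0.000942185) = 3.13192e-07.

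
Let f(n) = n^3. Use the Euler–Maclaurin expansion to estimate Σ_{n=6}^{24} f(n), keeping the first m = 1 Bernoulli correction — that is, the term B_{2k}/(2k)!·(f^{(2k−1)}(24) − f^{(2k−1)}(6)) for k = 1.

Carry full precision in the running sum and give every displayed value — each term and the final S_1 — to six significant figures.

∫_6^24 x^3 dx evaluates to 82620.0.
Endpoint term: (f(6) + f(24))/2 = (216.000 + 13824.0)/2 = 7020.00.
Integral + boundary = 89640.0.
Order-1 term: 1/12 · (1728.00 − 108.000) = 135.000.

S_1 ≈ 89775.0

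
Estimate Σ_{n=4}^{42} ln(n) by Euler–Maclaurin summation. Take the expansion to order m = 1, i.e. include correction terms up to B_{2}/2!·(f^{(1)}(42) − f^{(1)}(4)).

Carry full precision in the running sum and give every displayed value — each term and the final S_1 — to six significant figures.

Integral: ∫_4^42 ln(x) dx = 113.437.
½[f(4) + f(42)] = ½[1.38629 + 3.73767] = 2.56198.
So far: 115.999.
Correction k=1: B_{2}/2! · (f^{(1)}(42) − f^{(1)}(4)) = 1/12 · (0.0238095 − 0.250000) = -0.0188492.

S_1 ≈ 115.980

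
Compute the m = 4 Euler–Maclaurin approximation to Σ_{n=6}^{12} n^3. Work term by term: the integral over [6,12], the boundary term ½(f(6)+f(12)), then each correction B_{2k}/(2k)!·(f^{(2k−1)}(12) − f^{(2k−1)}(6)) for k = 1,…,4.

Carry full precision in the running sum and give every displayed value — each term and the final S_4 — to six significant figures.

Integral: ∫_6^12 x^3 dx = 4860.00.
Endpoint term: (f(6) + f(12))/2 = (216.000 + 1728.00)/2 = 972.000.
Integral + boundary = 5832.00.
k=1: B_{2}/(2)! × [f^{(1)}(12) − f^{(1)}(6)] = 1/12 × (432.000 − 108.000) = 27.0000.
After k=1: 5859.00.
k=2: B_{4}/(4)! × [f^{(3)}(12) − f^{(3)}(6)] = −1/720 × (6.00000 − 6.00000) = 0.00000.
After k=2: 5859.00.
k=3: B_{6}/(6)! × [f^{(5)}(12) − f^{(5)}(6)] = 1/30240 × (0.00000 − 0.00000) = 0.00000.
After k=3: 5859.00.
k=4: B_{8}/(8)! × [f^{(7)}(12) − f^{(7)}(6)] = −1/1209600 × (0.00000 − 0.00000) = 0.00000.

S_4 ≈ 5859.00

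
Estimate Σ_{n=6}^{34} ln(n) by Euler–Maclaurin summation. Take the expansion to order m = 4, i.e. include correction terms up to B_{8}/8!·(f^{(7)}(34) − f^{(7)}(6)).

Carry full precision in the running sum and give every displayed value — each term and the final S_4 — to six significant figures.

S_4 ≈ 83.7933

∫_6^34 ln(x) dx evaluates to 81.1457.
Boundary: ½(f(6) + f(34)) = ½(1.79176 + 3.52636) = 2.65906.
Running total after boundary: 83.8048.
k=1: B_{2}/(2)! × [f^{(1)}(34) − f^{(1)}(6)] = 1/12 × (0.0294118 − 0.166667) = -0.0114379.
Running total after k=1: 83.7933.
k=2: B_{4}/(4)! × [f^{(3)}(34) − f^{(3)}(6)] = −1/720 × (5.08854e-05 − 0.00925926) = 1.27894e-05.
Running total after k=2: 83.7933.
k=3: B_{6}/(6)! × [f^{(5)}(34) − f^{(5)}(6)] = 1/30240 × (5.28222e-07 − 0.00308642) = -1.02047e-07.
Running total after k=3: 83.7933.
k=4: B_{8}/(8)! × [f^{(7)}(34) − f^{(7)}(6)] = −1/1209600 × (1.37082e-08 − 0.00257202) = 2.12633e-09.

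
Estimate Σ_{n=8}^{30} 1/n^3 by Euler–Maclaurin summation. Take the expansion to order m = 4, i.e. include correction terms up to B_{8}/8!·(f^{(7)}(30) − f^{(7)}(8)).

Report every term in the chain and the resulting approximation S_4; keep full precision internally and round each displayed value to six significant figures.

S_4 ≈ 0.00831244

Integral: ∫_8^30 1/x^3 dx = 0.00725694.
½[f(8) + f(30)] = ½[0.00195312 + 3.70370e-05] = 0.000995081.
Running total after boundary: 0.00825203.
k=1: B_{2}/(2)! × [f^{(1)}(30) − f^{(1)}(8)] = 1/12 × (-3.70370e-06 − (-0.000732422)) = 6.07265e-05.
Running total after k=1: 0.00831275.
k=2: B_{4}/(4)! × [f^{(3)}(30) − f^{(3)}(8)] = −1/720 × (-8.23045e-08 − (-0.000228882)) = -3.17777e-07.
Running total after k=2: 0.00831243.
k=3: B_{6}/(6)! × [f^{(5)}(30) − f^{(5)}(8)] = 1/30240 × (-3.84088e-09 − (-0.000150204)) = 4.96693e-09.
Running total after k=3: 0.00831244.
k=4: B_{8}/(8)! × [f^{(7)}(30) − f^{(7)}(8)] = −1/1209600 × (-3.07270e-10 − (-0.000168979)) = -1.39698e-10.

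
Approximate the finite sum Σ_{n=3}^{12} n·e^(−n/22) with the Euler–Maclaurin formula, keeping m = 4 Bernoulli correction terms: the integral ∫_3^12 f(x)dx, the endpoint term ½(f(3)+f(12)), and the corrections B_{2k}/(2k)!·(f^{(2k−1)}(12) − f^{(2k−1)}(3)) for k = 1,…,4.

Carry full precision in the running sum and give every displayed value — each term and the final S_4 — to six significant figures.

S_4 ≈ 51.1098

Integral: ∫_3^12 x·e^(−x/22) dx = 46.3644.
Endpoint term: (f(3) + f(12))/2 = (2.61758 + 6.95494)/2 = 4.78626.
Integral + boundary = 51.1506.
k=1: B_{2}/(2)! × [f^{(1)}(12) − f^{(1)}(3)] = 1/12 × (0.263445 − 0.753545) = -0.0408417.
Running total after k=1: 51.1098.
k=2: B_{4}/(4)! × [f^{(3)}(12) − f^{(3)}(3)] = −1/720 × (0.00293926 − 0.00516239) = 3.08768e-06.
Running total after k=2: 51.1098.
k=3: B_{6}/(6)! × [f^{(5)}(12) − f^{(5)}(3)] = 1/30240 × (1.10211e-05 − 1.81154e-05) = -2.34601e-10.
Running total after k=3: 51.1098.
k=4: B_{8}/(8)! × [f^{(7)}(12) − f^{(7)}(3)] = −1/1209600 × (3.29945e-08 − 5.28197e-08) = 1.63899e-14.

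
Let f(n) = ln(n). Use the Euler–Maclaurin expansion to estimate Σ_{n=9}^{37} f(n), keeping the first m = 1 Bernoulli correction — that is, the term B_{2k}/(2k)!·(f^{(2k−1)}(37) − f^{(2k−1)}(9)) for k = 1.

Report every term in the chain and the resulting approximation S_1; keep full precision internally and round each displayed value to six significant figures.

S_1 ≈ 88.7260

∫_9^37 ln(x) dx evaluates to 85.8289.
Boundary: ½(f(9) + f(37)) = ½(2.19722 + 3.61092) = 2.90407.
Integral + boundary = 88.7330.
Correction k=1: B_{2}/2! · (f^{(1)}(37) − f^{(1)}(9)) = 1/12 · (0.0270270 − 0.111111) = -0.00700701.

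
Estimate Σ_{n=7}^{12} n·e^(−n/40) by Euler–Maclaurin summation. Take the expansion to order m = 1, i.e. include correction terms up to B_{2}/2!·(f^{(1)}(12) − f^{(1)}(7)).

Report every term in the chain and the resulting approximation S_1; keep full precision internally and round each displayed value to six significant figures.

S_1 ≈ 44.6458

∫_7^12 x·e^(−x/40) dx evaluates to 37.2773.
Boundary: ½(f(7) + f(12)) = ½(5.87620 + 8.88982) = 7.38301.
So far: 44.6603.
Order-1 term: 1/12 · (0.518573 − 0.692552) = -0.0144983.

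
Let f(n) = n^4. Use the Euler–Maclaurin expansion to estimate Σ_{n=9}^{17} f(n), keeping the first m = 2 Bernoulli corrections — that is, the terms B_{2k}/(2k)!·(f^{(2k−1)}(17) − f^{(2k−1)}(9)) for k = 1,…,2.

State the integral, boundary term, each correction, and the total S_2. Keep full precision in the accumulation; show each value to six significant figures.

S_2 ≈ 318597

Integral: ∫_9^17 x^4 dx = 272162.
Endpoint term: (f(9) + f(17))/2 = (6561.00 + 83521.0)/2 = 45041.0.
Running total after boundary: 317203.
Correction k=1: B_{2}/2! · (f^{(1)}(17) − f^{(1)}(9)) = 1/12 · (19652.0 − 2916.00) = 1394.67.
Partial sum through k=1: 318597.
Correction k=2: B_{4}/4! · (f^{(3)}(17) − f^{(3)}(9)) = −1/720 · (408.000 − 216.000) = -0.266667.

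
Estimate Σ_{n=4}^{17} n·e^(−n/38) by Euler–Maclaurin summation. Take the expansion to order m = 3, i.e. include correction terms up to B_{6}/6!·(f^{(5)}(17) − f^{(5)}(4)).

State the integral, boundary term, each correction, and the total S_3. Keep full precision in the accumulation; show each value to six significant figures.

S_3 ≈ 107.582

∫_4^17 x·e^(−x/38) dx evaluates to 100.385.
Endpoint term: (f(4) + f(17))/2 = (3.60035 + 10.8682)/2 = 7.23430.
So far: 107.620.
Correction k=1: B_{2}/2! · (f^{(1)}(17) − f^{(1)}(4)) = 1/12 · (0.353302 − 0.805342) = -0.0376700.
Running total after k=1: 107.582.
Correction k=2: B_{4}/4! · (f^{(3)}(17) − f^{(3)}(4)) = −1/720 · (0.00113014 − 0.00180437) = 9.36440e-07.
Running total after k=2: 107.582.
Correction k=3: B_{6}/6! · (f^{(5)}(17) − f^{(5)}(4)) = 1/30240 · (1.39585e-06 − 2.11290e-06) = -2.37121e-11.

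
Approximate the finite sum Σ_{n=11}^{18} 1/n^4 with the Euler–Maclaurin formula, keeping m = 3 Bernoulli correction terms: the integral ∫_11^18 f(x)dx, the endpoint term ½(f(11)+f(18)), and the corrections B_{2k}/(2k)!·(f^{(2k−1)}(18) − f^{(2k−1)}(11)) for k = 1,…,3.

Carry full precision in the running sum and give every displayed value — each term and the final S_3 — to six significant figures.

S_3 ≈ 0.000234081

∫_11^18 1/x^4 dx evaluates to 0.000193282.
Boundary: ½(f(11) + f(18)) = ½(6.83013e-05 + 9.52599e-06) = 3.89137e-05.
Running total after boundary: 0.000232196.
Correction k=1: B_{2}/2! · (f^{(1)}(18) − f^{(1)}(11)) = 1/12 · (-2.11689e-06 − (-2.48369e-05)) = 1.89333e-06.
Running total after k=1: 0.000234089.
Correction k=2: B_{4}/4! · (f^{(3)}(18) − f^{(3)}(11)) = −1/720 · (-1.96008e-07 − (-6.15790e-06)) = -8.28040e-09.
Running total after k=2: 0.000234081.
Correction k=3: B_{6}/6! · (f^{(5)}(18) − f^{(5)}(11)) = 1/30240 · (-3.38779e-08 − (-2.84994e-06)) = 9.31236e-11.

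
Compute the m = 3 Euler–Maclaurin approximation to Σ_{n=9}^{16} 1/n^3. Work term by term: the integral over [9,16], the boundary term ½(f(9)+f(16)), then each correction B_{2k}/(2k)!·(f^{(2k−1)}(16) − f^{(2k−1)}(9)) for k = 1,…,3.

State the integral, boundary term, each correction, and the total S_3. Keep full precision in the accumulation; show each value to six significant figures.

∫_9^16 1/x^3 dx evaluates to 0.00421971.
½[f(9) + f(16)] = ½[0.00137174 + 0.000244141] = 0.000807941.
Integral + boundary = 0.00502766.
Order-1 term: 1/12 · (-4.57764e-05 − (-0.000457247)) = 3.42893e-05.
Running total after k=1: 0.00506195.
Order-2 term: −1/720 · (-3.57628e-06 − (-0.000112901)) = -1.51839e-07.
Running total after k=2: 0.00506179.
Order-3 term: 1/30240 · (-5.86733e-07 − (-5.85410e-05)) = 1.91648e-09.

S_3 ≈ 0.00506180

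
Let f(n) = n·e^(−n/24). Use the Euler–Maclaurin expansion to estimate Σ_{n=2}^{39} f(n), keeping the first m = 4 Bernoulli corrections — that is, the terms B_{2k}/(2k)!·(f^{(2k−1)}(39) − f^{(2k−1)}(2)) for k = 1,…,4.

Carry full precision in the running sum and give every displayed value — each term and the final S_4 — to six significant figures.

∫_2^39 x·e^(−x/24) dx evaluates to 276.377.
Endpoint term: (f(2) + f(39))/2 = (1.84009 + 7.67956)/2 = 4.75982.
Running total after boundary: 281.137.
k=1: B_{2}/(2)! × [f^{(1)}(39) − f^{(1)}(2)] = 1/12 × (-0.123070 − 0.843374) = -0.0805370.
Partial sum through k=1: 281.057.
k=2: B_{4}/(4)! × [f^{(3)}(39) − f^{(3)}(2)] = −1/720 × (0.000470058 − 0.00465879) = 5.81768e-06.
Partial sum through k=2: 281.057.
k=3: B_{6}/(6)! × [f^{(5)}(39) − f^{(5)}(2)] = 1/30240 × (2.00309e-06 − 1.36344e-05) = -3.84632e-10.
Partial sum through k=3: 281.057.
k=4: B_{8}/(8)! × [f^{(7)}(39) − f^{(7)}(2)] = −1/1209600 × (5.53838e-09 − 3.32995e-08) = 2.29507e-14.

S_4 ≈ 281.057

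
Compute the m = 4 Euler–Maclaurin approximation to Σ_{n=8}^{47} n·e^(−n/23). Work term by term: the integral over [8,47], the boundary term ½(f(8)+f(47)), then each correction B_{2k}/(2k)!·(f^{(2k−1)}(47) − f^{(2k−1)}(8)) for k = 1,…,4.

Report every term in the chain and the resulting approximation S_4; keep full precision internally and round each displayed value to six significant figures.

Integral: ∫_8^47 x·e^(−x/23) dx = 294.917.
Endpoint term: (f(8) + f(47))/2 = (5.64977 + 6.09013)/2 = 5.86995.
So far: 300.787.
Correction k=1: B_{2}/2! · (f^{(1)}(47) − f^{(1)}(8)) = 1/12 · (-0.135211 − 0.460579) = -0.0496492.
Running total after k=1: 300.737.
Correction k=2: B_{4}/4! · (f^{(3)}(47) − f^{(3)}(8)) = −1/720 · (0.000234298 − 0.00354069) = 4.59221e-06.
Running total after k=2: 300.737.
Correction k=3: B_{6}/6! · (f^{(5)}(47) − f^{(5)}(8)) = 1/30240 · (1.36898e-06 − 1.17405e-05) = -3.42973e-10.
Running total after k=3: 300.737.
Correction k=4: B_{8}/8! · (f^{(7)}(47) − f^{(7)}(8)) = −1/1209600 · (4.33849e-09 − 3.17349e-08) = 2.26492e-14.

S_4 ≈ 300.737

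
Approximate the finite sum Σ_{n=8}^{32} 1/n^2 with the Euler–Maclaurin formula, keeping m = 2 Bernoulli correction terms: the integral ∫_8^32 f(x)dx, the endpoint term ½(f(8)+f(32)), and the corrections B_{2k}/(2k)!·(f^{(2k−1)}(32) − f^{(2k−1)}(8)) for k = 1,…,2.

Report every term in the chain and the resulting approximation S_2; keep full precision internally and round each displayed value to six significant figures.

Integral: ∫_8^32 1/x^2 dx = 0.0937500.
Endpoint term: (f(8) + f(32))/2 = (0.0156250 + 0.000976562)/2 = 0.00830078.
Integral + boundary = 0.102051.
Order-1 term: 1/12 · (-6.10352e-05 − (-0.00390625)) = 0.000320435.
After k=1: 0.102371.
Order-2 term: −1/720 · (-7.15256e-07 − (-0.000732422)) = -1.01626e-06.

S_2 ≈ 0.102370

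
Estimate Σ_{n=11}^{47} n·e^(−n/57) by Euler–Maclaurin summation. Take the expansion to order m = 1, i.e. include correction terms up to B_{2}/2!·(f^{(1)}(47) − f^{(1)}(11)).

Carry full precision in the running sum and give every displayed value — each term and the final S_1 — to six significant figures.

The integral term ∫_11^47 x·e^(−x/57) dx = 596.752.
½[f(11) + f(47)] = ½[9.06946 + 20.6061] = 14.8378.
Running total after boundary: 611.589.
k=1: B_{2}/(2)! × [f^{(1)}(47) − f^{(1)}(11)] = 1/12 × (0.0769171 − 0.665383) = -0.0490388.

S_1 ≈ 611.540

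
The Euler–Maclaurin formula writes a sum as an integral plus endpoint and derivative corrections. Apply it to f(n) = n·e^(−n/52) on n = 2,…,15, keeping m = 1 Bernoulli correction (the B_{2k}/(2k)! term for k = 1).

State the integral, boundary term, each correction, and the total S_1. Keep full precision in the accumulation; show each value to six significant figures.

S_1 ≈ 97.6367

The integral term ∫_2^15 x·e^(−x/52) dx = 91.0865.
½[f(2) + f(15)] = ½[1.92454 + 11.2412] = 6.58289.
So far: 97.6694.
Correction k=1: B_{2}/2! · (f^{(1)}(15) − f^{(1)}(2)) = 1/12 · (0.533238 − 0.925258) = -0.0326684.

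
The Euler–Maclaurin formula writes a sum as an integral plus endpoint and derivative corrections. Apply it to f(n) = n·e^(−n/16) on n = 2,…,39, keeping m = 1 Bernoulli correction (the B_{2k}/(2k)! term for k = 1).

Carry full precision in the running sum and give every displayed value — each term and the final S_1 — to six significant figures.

S_1 ≈ 179.777

∫_2^39 x·e^(−x/16) dx evaluates to 177.266.
Endpoint term: (f(2) + f(39))/2 = (1.76499 + 3.40778)/2 = 2.58639.
So far: 179.852.
Correction k=1: B_{2}/2! · (f^{(1)}(39) − f^{(1)}(2)) = 1/12 · (-0.125607 − 0.772185) = -0.0748160.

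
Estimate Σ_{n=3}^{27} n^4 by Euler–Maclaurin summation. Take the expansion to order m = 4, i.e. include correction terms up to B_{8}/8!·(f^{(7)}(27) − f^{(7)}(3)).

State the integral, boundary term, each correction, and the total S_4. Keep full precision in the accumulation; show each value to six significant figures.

S_4 ≈ 3.14204e+06

Integral: ∫_3^27 x^4 dx = 2.86973e+06.
Endpoint term: (f(3) + f(27))/2 = (81.0000 + 531441)/2 = 265761.
Running total after boundary: 3.13549e+06.
Correction k=1: B_{2}/2! · (f^{(1)}(27) − f^{(1)}(3)) = 1/12 · (78732.0 − 108.000) = 6552.00.
After k=1: 3.14205e+06.
Correction k=2: B_{4}/4! · (f^{(3)}(27) − f^{(3)}(3)) = −1/720 · (648.000 − 72.0000) = -0.800000.
After k=2: 3.14204e+06.
Correction k=3: B_{6}/6! · (f^{(5)}(27) − f^{(5)}(3)) = 1/30240 · (0.00000 − 0.00000) = 0.00000.
After k=3: 3.14204e+06.
Correction k=4: B_{8}/8! · (f^{(7)}(27) − f^{(7)}(3)) = −1/1209600 · (0.00000 − 0.00000) = 0.00000.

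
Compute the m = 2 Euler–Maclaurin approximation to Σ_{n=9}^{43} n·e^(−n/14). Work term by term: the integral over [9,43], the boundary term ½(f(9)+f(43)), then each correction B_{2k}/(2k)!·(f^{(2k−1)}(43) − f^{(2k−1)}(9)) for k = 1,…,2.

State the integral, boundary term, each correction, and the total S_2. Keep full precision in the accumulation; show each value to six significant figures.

S_2 ≈ 135.652

∫_9^43 x·e^(−x/14) dx evaluates to 132.313.
½[f(9) + f(43)] = ½[4.73209 + 1.99326] = 3.36268.
So far: 135.675.
k=1: B_{2}/(2)! × [f^{(1)}(43) − f^{(1)}(9)] = 1/12 × (-0.0960208 − 0.187781) = -0.0236502.
Partial sum through k=1: 135.652.
k=2: B_{4}/(4)! × [f^{(3)}(43) − f^{(3)}(9)] = −1/720 × (-1.68932e-05 − 0.00632325) = 8.80576e-06.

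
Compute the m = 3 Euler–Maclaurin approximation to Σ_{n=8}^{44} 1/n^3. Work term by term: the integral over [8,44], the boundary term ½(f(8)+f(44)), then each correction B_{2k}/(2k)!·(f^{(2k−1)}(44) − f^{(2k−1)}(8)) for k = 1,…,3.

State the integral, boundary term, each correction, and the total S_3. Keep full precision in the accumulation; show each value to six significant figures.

S_3 ≈ 0.00859732

Integral: ∫_8^44 1/x^3 dx = 0.00755424.
Boundary: ½(f(8) + f(44)) = ½(0.00195312 + 1.17393e-05) = 0.000982432.
So far: 0.00853667.
k=1: B_{2}/(2)! × [f^{(1)}(44) − f^{(1)}(8)] = 1/12 × (-8.00406e-07 − (-0.000732422)) = 6.09685e-05.
Running total after k=1: 0.00859764.
k=2: B_{4}/(4)! × [f^{(3)}(44) − f^{(3)}(8)] = −1/720 × (-8.26866e-09 − (-0.000228882)) = -3.17880e-07.
Running total after k=2: 0.00859732.
k=3: B_{6}/(6)! × [f^{(5)}(44) − f^{(5)}(8)] = 1/30240 × (-1.79382e-10 − (-0.000150204)) = 4.96705e-09.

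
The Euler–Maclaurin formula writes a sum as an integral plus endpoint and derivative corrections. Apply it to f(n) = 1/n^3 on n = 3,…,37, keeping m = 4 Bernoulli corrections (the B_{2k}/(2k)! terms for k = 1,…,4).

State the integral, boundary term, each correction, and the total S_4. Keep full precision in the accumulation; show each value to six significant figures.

∫_3^37 1/x^3 dx evaluates to 0.0551903.
Boundary: ½(f(3) + f(37)) = ½(0.0370370 + 1.97422e-05) = 0.0185284.
Integral + boundary = 0.0737187.
k=1: B_{2}/(2)! × [f^{(1)}(37) − f^{(1)}(3)] = 1/12 × (-1.60072e-06 − (-0.0370370)) = 0.00308629.
Partial sum through k=1: 0.0768050.
k=2: B_{4}/(4)! × [f^{(3)}(37) − f^{(3)}(3)] = −1/720 × (-2.33852e-08 − (-0.0823045)) = -0.000114312.
Partial sum through k=2: 0.0766907.
k=3: B_{6}/(6)! × [f^{(5)}(37) − f^{(5)}(3)] = 1/30240 × (-7.17442e-10 − (-0.384088)) = 1.27013e-05.
Partial sum through k=3: 0.0767034.
k=4: B_{8}/(8)! × [f^{(7)}(37) − f^{(7)}(3)] = −1/1209600 × (-3.77325e-11 − (-3.07270)) = -2.54026e-06.

S_4 ≈ 0.0767009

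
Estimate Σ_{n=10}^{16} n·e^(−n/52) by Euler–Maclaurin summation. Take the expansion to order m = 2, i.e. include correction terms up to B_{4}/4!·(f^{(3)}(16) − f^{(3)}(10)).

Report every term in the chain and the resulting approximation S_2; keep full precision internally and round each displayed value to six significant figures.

Integral: ∫_10^16 x·e^(−x/52) dx = 60.5105.
½[f(10) + f(16)] = ½[8.25053 + 11.7623] = 10.0064.
So far: 70.5169.
Order-1 term: 1/12 · (0.508944 − 0.666389) = -0.0131204.
Running total after k=1: 70.5038.
Order-2 term: −1/720 · (0.000731963 − 0.000856692) = 1.73235e-07.

S_2 ≈ 70.5038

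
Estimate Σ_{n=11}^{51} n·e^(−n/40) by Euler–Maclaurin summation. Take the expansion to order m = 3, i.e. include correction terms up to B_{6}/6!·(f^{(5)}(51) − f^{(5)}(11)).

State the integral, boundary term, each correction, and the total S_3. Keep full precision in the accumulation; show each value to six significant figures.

Integral: ∫_11^51 x·e^(−x/40) dx = 532.398.
Boundary: ½(f(11) + f(51)) = ½(8.35529 + 14.2510) = 11.3031.
So far: 543.702.
k=1: B_{2}/(2)! × [f^{(1)}(51) − f^{(1)}(11)] = 1/12 × (-0.0768435 − 0.550690) = -0.0522944.
After k=1: 543.649.
k=2: B_{4}/(4)! × [f^{(3)}(51) − f^{(3)}(11)] = −1/720 × (0.000301262 − 0.00129365) = 1.37831e-06.
After k=2: 543.649.
k=3: B_{6}/(6)! × [f^{(5)}(51) − f^{(5)}(11)] = 1/30240 × (4.06594e-07 − 1.40194e-06) = -3.29150e-11.

S_3 ≈ 543.649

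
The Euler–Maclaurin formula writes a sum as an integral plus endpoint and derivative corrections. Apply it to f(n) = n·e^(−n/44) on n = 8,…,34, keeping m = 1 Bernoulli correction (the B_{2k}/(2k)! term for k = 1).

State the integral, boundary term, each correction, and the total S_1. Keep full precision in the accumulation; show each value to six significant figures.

∫_8^34 x·e^(−x/44) dx evaluates to 322.894.
Boundary: ½(f(8) + f(34)) = ½(6.67002 + 15.6996) = 11.1848.
Running total after boundary: 334.079.
k=1: B_{2}/(2)! × [f^{(1)}(34) − f^{(1)}(8)] = 1/12 × (0.104944 − 0.682161) = -0.0481015.

S_1 ≈ 334.030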